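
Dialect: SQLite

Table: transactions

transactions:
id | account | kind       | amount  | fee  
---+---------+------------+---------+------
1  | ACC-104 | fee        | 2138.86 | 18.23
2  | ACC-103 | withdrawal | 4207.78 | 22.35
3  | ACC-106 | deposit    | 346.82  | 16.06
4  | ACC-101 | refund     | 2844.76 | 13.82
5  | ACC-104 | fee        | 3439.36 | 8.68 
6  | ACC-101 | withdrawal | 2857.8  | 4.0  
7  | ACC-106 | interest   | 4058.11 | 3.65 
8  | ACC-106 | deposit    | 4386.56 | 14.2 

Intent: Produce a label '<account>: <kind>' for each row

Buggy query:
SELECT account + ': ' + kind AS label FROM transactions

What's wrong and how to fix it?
Bug: '+' is numeric addition; on text columns SQLite converts them to 0 instead of concatenating

Fix: Replace + with || to concatenate text

Corrected query:
SELECT account || ': ' || kind AS label FROM transactions

Result:
label              
-------------------
ACC-104: fee       
ACC-103: withdrawal
ACC-106: deposit   
ACC-101: refund    
ACC-104: fee       
ACC-101: withdrawal
ACC-106: interest  
ACC-106: deposit   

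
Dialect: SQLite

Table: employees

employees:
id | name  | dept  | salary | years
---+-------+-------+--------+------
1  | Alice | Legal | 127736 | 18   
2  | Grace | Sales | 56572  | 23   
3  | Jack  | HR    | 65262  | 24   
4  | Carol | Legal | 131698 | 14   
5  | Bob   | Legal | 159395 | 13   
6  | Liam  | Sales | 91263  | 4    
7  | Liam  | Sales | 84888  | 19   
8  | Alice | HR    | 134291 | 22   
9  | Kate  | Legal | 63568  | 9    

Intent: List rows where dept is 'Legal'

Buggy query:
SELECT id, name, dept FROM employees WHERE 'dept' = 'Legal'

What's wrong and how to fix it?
Bug: Single quotes denote string literals in SQL; the column name is being compared as a constant string

Fix: Reference the column as dept without single quotes

Corrected query:
SELECT id, name, dept FROM employees WHERE dept = 'Legal'

Result:
id | name  | dept 
---+-------+------
1  | Alice | Legal
4  | Carol | Legal
5  | Bob   | Legal
9  | Kate  | Legal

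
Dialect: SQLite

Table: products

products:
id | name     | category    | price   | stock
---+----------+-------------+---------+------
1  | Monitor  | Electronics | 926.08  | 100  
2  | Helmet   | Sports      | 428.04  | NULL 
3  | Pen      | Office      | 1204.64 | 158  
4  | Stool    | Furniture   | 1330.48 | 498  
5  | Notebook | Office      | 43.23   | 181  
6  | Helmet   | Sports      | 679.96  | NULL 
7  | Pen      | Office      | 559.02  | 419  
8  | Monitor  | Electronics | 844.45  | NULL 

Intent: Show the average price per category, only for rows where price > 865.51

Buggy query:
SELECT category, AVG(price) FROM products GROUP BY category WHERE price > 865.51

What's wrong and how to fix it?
Bug: Row-level WHERE must come before GROUP BY in the clause order

Fix: Place WHERE between FROM and GROUP BY

Corrected query:
SELECT category, AVG(price) FROM products WHERE price > 865.51 GROUP BY category

Result:
category    | AVG(price)
------------+-----------
Electronics | 926.08    
Furniture   | 1330.48   
Office      | 1204.64   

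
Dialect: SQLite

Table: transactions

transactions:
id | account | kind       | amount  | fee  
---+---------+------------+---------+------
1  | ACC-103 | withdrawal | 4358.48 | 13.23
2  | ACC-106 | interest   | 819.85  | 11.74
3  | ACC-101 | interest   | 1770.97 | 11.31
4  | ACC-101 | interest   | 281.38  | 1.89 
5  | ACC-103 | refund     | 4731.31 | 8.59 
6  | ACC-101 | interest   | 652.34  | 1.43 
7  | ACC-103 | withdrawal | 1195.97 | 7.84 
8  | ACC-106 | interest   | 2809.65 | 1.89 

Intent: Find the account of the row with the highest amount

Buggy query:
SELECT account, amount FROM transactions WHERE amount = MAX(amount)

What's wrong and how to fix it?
Bug: WHERE is evaluated per row; an aggregate over the whole table isn't defined there

Fix: Use a subquery: WHERE amount = (SELECT MAX(amount) FROM transactions)

Corrected query:
SELECT account, amount FROM transactions WHERE amount = (SELECT MAX(amount) FROM transactions)

Result:
account | amount 
--------+--------
ACC-103 | 4731.31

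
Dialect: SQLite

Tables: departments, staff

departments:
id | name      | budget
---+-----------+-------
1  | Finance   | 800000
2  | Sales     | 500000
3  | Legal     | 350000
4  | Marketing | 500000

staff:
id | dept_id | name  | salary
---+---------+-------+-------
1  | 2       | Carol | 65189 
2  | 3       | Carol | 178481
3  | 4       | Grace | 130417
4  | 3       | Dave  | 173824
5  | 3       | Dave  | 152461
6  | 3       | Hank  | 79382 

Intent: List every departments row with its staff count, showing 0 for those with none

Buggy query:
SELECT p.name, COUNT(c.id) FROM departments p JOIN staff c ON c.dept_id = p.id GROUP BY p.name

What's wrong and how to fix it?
Bug: INNER JOIN drops departments rows that have no matching staff rows

Fix: Use LEFT JOIN so parents without children still appear (COUNT(c.id) gives 0)

Corrected query:
SELECT p.name, COUNT(c.id) FROM departments p LEFT JOIN staff c ON c.dept_id = p.id GROUP BY p.name

Result:
name      | COUNT(c.id)
----------+------------
Finance   | 0          
Legal     | 4          
Marketing | 1          
Sales     | 1          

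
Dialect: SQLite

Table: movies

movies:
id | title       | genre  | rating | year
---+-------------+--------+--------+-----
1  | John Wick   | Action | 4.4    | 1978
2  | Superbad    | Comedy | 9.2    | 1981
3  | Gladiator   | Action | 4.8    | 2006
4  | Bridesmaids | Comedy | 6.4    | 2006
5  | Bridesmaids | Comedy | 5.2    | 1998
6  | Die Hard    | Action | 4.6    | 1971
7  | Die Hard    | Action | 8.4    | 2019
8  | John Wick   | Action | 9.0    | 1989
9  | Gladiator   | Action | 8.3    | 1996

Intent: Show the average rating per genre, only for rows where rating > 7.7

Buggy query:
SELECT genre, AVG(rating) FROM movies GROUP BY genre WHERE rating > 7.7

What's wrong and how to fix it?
Bug: Row-level WHERE must come before GROUP BY in the clause order

Fix: Move the WHERE clause before GROUP BY

Corrected query:
SELECT genre, AVG(rating) FROM movies WHERE rating > 7.7 GROUP BY genre

Result:
genre  | AVG(rating)
-------+------------
Action | 8.566667   
Comedy | 9.2        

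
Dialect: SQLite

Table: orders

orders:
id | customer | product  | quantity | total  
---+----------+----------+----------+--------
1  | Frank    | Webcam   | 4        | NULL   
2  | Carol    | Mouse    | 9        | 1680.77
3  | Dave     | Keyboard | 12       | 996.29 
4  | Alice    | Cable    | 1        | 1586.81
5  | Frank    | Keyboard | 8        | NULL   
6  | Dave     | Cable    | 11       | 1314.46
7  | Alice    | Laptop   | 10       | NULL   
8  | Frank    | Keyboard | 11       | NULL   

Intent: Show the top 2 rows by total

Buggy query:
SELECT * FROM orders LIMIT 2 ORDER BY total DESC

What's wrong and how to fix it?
Bug: LIMIT must come after ORDER BY

Fix: Sort with ORDER BY, then apply LIMIT

Corrected query:
SELECT * FROM orders ORDER BY total DESC LIMIT 2

Result:
id | customer | product | quantity | total  
---+----------+---------+----------+--------
2  | Carol    | Mouse   | 9        | 1680.77
4  | Alice    | Cable   | 1        | 1586.81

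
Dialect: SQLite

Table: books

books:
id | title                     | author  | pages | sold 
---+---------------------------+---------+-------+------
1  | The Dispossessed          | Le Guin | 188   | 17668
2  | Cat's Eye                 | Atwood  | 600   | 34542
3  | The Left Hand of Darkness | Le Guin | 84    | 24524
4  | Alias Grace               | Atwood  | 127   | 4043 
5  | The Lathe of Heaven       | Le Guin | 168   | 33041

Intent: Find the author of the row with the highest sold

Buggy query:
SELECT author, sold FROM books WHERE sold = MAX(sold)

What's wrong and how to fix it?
Bug: MAX(sold) is an aggregate and cannot be used directly in WHERE

Fix: Use a subquery: WHERE sold = (SELECT MAX(sold) FROM books)

Corrected query:
SELECT author, sold FROM books WHERE sold = (SELECT MAX(sold) FROM books)

Result:
author | sold 
-------+------
Atwood | 34542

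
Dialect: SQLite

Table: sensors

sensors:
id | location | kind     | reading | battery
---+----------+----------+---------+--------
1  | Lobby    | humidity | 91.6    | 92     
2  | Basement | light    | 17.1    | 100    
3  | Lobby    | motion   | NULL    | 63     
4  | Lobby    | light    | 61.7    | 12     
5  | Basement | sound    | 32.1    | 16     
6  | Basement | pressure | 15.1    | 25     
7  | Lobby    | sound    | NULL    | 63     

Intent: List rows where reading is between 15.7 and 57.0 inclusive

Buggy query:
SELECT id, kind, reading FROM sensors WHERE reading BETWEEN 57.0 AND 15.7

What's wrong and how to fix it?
Bug: BETWEEN expects the lower bound first; with 57.0 AND 15.7 the range is empty

Fix: Swap the bounds so the smaller value comes first

Corrected query:
SELECT id, kind, reading FROM sensors WHERE reading BETWEEN 15.7 AND 57.0

Result:
id | kind  | reading
---+-------+--------
2  | light | 17.1   
5  | sound | 32.1   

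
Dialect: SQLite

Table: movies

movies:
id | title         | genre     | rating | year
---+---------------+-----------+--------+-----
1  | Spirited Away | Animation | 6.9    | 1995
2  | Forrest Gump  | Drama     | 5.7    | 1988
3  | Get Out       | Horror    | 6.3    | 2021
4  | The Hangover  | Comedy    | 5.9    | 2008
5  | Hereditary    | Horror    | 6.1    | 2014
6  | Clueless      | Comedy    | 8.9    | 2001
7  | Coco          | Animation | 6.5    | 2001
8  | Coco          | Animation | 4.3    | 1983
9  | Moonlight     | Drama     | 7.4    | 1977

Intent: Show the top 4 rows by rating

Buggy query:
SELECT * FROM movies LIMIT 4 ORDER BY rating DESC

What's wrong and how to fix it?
Bug: LIMIT must come after ORDER BY

Fix: Swap the clauses: ORDER BY first, then LIMIT

Corrected query:
SELECT * FROM movies ORDER BY rating DESC LIMIT 4

Result:
id | title         | genre     | rating | year
---+---------------+-----------+--------+-----
6  | Clueless      | Comedy    | 8.9    | 2001
9  | Moonlight     | Drama     | 7.4    | 1977
1  | Spirited Away | Animation | 6.9    | 1995
7  | Coco          | Animation | 6.5    | 2001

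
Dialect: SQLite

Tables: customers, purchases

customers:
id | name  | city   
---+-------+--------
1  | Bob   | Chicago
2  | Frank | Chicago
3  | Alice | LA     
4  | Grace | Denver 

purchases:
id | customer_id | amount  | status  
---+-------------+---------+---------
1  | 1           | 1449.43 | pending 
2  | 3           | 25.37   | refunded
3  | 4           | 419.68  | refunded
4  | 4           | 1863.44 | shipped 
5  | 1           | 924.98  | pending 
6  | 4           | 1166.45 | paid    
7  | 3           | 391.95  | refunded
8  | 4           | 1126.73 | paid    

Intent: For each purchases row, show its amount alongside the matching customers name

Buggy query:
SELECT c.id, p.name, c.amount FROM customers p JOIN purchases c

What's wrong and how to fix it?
Bug: Missing join condition: each purchases row is matched to all customers rows instead of just its own

Fix: Add ON c.customer_id = p.id to the JOIN

Corrected query:
SELECT c.id, p.name, c.amount FROM customers p JOIN purchases c ON c.customer_id = p.id

Result:
id | name  | amount 
---+-------+--------
1  | Bob   | 1449.43
2  | Alice | 25.37  
3  | Grace | 419.68 
4  | Grace | 1863.44
5  | Bob   | 924.98 
6  | Grace | 1166.45
7  | Alice | 391.95 
8  | Grace | 1126.73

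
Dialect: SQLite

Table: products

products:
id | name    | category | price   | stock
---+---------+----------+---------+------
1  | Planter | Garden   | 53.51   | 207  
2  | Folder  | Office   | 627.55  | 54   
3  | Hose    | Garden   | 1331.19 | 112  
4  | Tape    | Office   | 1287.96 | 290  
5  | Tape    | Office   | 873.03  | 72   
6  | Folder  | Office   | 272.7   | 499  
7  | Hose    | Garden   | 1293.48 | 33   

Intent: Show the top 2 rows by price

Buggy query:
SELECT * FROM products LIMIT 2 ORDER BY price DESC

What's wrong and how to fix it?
Bug: ORDER BY cannot follow LIMIT; LIMIT is the final clause

Fix: Sort with ORDER BY, then apply LIMIT

Corrected query:
SELECT * FROM products ORDER BY price DESC LIMIT 2

Result:
id | name | category | price   | stock
---+------+----------+---------+------
3  | Hose | Garden   | 1331.19 | 112  
7  | Hose | Garden   | 1293.48 | 33   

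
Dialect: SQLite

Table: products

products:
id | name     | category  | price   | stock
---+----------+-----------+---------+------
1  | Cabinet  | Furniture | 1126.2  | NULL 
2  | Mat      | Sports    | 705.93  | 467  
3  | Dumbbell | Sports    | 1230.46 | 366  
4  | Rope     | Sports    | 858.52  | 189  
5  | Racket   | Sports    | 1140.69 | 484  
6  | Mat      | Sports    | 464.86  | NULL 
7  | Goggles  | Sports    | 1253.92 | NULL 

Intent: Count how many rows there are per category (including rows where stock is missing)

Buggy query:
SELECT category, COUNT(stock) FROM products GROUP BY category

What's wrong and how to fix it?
Bug: COUNT(stock) skips NULLs, so groups with missing stock are undercounted

Fix: Use COUNT(*) to count all rows regardless of NULL

Corrected query:
SELECT category, COUNT(*) FROM products GROUP BY category

Result:
category  | COUNT(*)
----------+---------
Furniture | 1       
Sports    | 6       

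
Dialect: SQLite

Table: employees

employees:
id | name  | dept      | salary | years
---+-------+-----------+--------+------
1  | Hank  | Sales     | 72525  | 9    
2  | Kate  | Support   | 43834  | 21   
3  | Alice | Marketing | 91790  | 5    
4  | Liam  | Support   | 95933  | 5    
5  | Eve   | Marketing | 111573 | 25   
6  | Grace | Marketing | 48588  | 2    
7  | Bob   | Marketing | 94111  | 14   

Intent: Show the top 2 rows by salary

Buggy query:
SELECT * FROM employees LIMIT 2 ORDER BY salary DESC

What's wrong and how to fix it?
Bug: LIMIT must come after ORDER BY

Fix: Sort with ORDER BY, then apply LIMIT

Corrected query:
SELECT * FROM employees ORDER BY salary DESC LIMIT 2

Result:
id | name | dept      | salary | years
---+------+-----------+--------+------
5  | Eve  | Marketing | 111573 | 25   
4  | Liam | Support   | 95933  | 5    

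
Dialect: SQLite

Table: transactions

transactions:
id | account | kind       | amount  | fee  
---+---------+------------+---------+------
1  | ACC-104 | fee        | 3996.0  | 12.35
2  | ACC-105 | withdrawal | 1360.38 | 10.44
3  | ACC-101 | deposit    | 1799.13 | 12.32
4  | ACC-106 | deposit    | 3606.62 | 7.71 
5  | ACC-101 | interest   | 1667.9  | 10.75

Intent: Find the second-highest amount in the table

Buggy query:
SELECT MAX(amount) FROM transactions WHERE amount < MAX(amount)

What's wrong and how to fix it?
Bug: MAX(amount) on the right of the comparison is an aggregate-in-WHERE error

Fix: Put the inner MAX in a scalar subquery

Corrected query:
SELECT MAX(amount) FROM transactions WHERE amount < (SELECT MAX(amount) FROM transactions)

Result:
MAX(amount)
-----------
3606.62    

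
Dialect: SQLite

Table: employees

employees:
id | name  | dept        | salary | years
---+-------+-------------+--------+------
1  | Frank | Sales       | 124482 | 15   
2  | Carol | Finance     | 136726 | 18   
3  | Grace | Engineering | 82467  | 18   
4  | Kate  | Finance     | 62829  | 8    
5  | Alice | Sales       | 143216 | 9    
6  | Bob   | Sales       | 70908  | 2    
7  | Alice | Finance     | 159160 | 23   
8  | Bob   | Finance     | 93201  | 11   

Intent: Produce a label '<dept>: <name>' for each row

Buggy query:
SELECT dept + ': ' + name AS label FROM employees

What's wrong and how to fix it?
Bug: SQLite uses || for string concatenation; + coerces text to numbers (yielding 0)

Fix: Replace + with || to concatenate text

Corrected query:
SELECT dept || ': ' || name AS label FROM employees

Result:
label             
------------------
Sales: Frank      
Finance: Carol    
Engineering: Grace
Finance: Kate     
Sales: Alice      
Sales: Bob        
Finance: Alice    
Finance: Bob      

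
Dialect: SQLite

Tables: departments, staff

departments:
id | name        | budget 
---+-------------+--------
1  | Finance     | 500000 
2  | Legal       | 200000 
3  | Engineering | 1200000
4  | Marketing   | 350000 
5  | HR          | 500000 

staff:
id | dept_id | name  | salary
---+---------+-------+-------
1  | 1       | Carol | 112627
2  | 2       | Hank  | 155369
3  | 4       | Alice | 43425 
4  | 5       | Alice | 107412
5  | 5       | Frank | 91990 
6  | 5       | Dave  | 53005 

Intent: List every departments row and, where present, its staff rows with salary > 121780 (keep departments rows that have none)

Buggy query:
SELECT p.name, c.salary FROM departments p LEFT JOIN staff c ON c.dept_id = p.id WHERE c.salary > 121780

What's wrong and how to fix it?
Bug: Filtering c.salary in WHERE discards the NULL rows produced by LEFT JOIN, turning it into an inner join

Fix: Move the right-table condition into the ON clause so unmatched parents are kept

Corrected query:
SELECT p.name, c.salary FROM departments p LEFT JOIN staff c ON c.dept_id = p.id AND c.salary > 121780

Result:
name        | salary
------------+-------
Finance     | NULL  
Legal       | 155369
Engineering | NULL  
Marketing   | NULL  
HR          | NULL  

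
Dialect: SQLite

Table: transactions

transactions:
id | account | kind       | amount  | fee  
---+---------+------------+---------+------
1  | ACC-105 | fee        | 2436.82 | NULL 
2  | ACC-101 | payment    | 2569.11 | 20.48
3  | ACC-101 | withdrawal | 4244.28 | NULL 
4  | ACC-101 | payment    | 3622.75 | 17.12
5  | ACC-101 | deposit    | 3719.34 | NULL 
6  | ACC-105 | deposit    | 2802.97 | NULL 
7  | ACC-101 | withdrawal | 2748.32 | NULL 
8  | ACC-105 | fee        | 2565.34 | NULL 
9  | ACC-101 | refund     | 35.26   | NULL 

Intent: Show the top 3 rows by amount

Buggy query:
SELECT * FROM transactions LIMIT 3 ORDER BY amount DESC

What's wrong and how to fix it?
Bug: LIMIT must come after ORDER BY

Fix: Swap the clauses: ORDER BY first, then LIMIT

Corrected query:
SELECT * FROM transactions ORDER BY amount DESC LIMIT 3

Result:
id | account | kind       | amount  | fee  
---+---------+------------+---------+------
3  | ACC-101 | withdrawal | 4244.28 | NULL 
5  | ACC-101 | deposit    | 3719.34 | NULL 
4  | ACC-101 | payment    | 3622.75 | 17.12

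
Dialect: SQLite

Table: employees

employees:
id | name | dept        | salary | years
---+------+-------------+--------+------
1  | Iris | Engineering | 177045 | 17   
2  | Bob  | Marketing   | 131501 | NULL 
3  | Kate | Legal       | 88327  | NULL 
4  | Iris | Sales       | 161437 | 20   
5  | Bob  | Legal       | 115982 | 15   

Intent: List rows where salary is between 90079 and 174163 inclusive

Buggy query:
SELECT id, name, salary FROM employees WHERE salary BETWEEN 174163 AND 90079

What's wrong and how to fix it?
Bug: The bounds are reversed; BETWEEN a AND b requires a <= b to match anything

Fix: Write BETWEEN 90079 AND 174163

Corrected query:
SELECT id, name, salary FROM employees WHERE salary BETWEEN 90079 AND 174163

Result:
id | name | salary
---+------+-------
2  | Bob  | 131501
4  | Iris | 161437
5  | Bob  | 115982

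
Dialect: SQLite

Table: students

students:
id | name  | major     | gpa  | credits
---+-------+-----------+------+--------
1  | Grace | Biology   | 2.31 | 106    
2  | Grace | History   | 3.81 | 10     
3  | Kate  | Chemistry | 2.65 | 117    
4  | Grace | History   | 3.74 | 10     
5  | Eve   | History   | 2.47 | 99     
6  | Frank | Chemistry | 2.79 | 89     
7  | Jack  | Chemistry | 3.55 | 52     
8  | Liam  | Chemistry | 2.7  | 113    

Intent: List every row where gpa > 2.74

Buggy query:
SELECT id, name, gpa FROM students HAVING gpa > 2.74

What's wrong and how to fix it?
Bug: HAVING filters the output of aggregation, but this query has no GROUP BY and no aggregate functions, so SQLite rejects it (HAVING clause on a non-aggregate query); the condition here is per row

Fix: Use WHERE for row-level filtering

Corrected query:
SELECT id, name, gpa FROM students WHERE gpa > 2.74

Result:
id | name  | gpa 
---+-------+-----
2  | Grace | 3.81
4  | Grace | 3.74
6  | Frank | 2.79
7  | Jack  | 3.55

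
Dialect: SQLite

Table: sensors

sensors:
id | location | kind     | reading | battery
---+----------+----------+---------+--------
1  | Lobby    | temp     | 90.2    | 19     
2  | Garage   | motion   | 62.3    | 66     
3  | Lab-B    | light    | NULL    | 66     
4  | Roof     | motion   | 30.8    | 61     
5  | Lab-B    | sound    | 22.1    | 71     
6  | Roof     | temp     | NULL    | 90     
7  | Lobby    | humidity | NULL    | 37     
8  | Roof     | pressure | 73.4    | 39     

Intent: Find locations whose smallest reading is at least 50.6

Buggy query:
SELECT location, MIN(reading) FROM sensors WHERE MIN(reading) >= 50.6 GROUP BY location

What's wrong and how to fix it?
Bug: MIN() in WHERE is a misuse of aggregate

Fix: Use HAVING for the per-group MIN condition

Corrected query:
SELECT location, MIN(reading) FROM sensors GROUP BY location HAVING MIN(reading) >= 50.6

Result:
location | MIN(reading)
---------+-------------
Garage   | 62.3        
Lobby    | 90.2        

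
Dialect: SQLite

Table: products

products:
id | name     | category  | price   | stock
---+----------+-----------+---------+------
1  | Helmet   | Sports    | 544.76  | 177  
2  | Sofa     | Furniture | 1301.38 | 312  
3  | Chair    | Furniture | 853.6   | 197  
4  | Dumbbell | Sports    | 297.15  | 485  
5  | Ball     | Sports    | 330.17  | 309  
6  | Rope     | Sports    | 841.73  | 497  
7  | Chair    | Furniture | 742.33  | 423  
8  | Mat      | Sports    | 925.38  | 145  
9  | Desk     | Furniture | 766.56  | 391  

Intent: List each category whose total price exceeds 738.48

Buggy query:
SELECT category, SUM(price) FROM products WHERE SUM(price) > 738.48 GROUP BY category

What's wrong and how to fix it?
Bug: Aggregate functions cannot appear in a WHERE clause

Fix: Use HAVING (which filters groups after aggregation) instead of WHERE

Corrected query:
SELECT category, SUM(price) FROM products GROUP BY category HAVING SUM(price) > 738.48

Result:
category  | SUM(price)
----------+-----------
Furniture | 3663.87   
Sports    | 2939.19   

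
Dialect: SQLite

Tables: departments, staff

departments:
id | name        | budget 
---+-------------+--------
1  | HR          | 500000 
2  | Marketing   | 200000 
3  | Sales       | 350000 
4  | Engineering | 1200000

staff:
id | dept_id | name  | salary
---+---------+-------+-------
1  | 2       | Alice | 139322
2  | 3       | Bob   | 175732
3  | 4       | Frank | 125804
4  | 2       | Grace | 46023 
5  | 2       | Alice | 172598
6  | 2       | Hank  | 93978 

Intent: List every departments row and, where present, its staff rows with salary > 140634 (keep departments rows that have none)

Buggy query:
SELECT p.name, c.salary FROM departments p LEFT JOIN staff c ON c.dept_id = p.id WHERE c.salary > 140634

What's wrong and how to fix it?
Bug: Filtering c.salary in WHERE discards the NULL rows produced by LEFT JOIN, turning it into an inner join

Fix: Move the right-table condition into the ON clause so unmatched parents are kept

Corrected query:
SELECT p.name, c.salary FROM departments p LEFT JOIN staff c ON c.dept_id = p.id AND c.salary > 140634

Result:
name        | salary
------------+-------
HR          | NULL  
Marketing   | 172598
Sales       | 175732
Engineering | NULL  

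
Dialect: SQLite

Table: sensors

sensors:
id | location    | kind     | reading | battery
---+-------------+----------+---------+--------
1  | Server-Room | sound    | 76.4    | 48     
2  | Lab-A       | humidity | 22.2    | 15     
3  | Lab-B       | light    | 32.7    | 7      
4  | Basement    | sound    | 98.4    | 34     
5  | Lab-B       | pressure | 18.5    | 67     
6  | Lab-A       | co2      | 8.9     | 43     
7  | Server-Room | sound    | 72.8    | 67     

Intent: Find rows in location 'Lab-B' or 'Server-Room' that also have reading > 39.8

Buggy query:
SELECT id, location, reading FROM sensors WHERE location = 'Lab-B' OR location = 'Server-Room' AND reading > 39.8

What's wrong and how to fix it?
Bug: AND binds tighter than OR, so this parses as location = 'Lab-B' OR (location = 'Server-Room' AND reading > 39.8)

Fix: Group the OR with parentheses (or use IN), then AND the threshold

Corrected query:
SELECT id, location, reading FROM sensors WHERE (location = 'Lab-B' OR location = 'Server-Room') AND reading > 39.8

Result:
id | location    | reading
---+-------------+--------
1  | Server-Room | 76.4   
7  | Server-Room | 72.8   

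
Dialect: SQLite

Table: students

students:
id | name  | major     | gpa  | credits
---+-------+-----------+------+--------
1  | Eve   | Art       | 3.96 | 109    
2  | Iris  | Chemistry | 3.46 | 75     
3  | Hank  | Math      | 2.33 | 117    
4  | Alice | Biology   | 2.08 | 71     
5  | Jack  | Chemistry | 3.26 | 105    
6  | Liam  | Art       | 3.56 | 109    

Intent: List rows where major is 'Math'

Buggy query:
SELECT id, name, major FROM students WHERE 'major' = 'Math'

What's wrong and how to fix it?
Bug: Single quotes denote string literals in SQL; the column name is being compared as a constant string

Fix: Reference the column as major without single quotes

Corrected query:
SELECT id, name, major FROM students WHERE major = 'Math'

Result:
id | name | major
---+------+------
3  | Hank | Math 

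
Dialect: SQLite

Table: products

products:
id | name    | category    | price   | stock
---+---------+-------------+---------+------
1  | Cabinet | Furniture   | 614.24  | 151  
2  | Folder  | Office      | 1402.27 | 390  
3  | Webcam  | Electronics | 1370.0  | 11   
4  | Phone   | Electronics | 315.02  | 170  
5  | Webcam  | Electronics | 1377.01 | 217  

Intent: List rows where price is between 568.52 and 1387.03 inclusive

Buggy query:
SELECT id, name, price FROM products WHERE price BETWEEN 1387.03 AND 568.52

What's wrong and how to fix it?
Bug: BETWEEN expects the lower bound first; with 1387.03 AND 568.52 the range is empty

Fix: Write BETWEEN 568.52 AND 1387.03

Corrected query:
SELECT id, name, price FROM products WHERE price BETWEEN 568.52 AND 1387.03

Result:
id | name    | price  
---+---------+--------
1  | Cabinet | 614.24 
3  | Webcam  | 1370   
5  | Webcam  | 1377.01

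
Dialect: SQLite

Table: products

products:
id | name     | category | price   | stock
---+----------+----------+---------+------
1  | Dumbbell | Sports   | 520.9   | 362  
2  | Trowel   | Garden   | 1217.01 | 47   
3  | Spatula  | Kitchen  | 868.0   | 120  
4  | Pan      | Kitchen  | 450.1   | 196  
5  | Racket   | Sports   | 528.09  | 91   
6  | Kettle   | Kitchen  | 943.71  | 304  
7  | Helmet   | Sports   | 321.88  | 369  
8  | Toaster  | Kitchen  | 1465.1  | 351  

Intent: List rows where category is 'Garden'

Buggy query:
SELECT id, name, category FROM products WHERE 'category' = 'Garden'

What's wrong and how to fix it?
Bug: Single quotes denote string literals in SQL; the column name is being compared as a constant string

Fix: Remove the quotes around the column name (or use double quotes for an identifier)

Corrected query:
SELECT id, name, category FROM products WHERE category = 'Garden'

Result:
id | name   | category
---+--------+---------
2  | Trowel | Garden  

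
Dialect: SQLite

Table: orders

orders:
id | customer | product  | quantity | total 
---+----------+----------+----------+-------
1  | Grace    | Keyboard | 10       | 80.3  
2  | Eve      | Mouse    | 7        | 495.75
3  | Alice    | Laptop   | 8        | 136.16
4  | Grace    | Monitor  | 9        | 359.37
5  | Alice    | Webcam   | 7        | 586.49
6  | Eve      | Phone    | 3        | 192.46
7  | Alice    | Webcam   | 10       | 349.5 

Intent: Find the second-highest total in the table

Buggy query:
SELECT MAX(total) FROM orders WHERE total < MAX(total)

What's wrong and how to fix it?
Bug: The inner MAX is an aggregate inside WHERE, which is not allowed

Fix: Compute the overall MAX in a subquery, then take MAX of rows below it

Corrected query:
SELECT MAX(total) FROM orders WHERE total < (SELECT MAX(total) FROM orders)

Result:
MAX(total)
----------
495.75    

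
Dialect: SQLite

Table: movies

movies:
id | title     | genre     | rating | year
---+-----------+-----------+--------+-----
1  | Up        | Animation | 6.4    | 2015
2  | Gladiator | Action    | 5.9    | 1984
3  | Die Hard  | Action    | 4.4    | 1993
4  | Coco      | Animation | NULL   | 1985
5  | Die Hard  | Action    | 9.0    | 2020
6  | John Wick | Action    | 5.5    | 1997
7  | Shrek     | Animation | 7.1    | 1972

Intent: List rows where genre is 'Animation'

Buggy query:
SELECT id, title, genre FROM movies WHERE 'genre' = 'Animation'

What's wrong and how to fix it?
Bug: Single quotes denote string literals in SQL; the column name is being compared as a constant string

Fix: Reference the column as genre without single quotes

Corrected query:
SELECT id, title, genre FROM movies WHERE genre = 'Animation'

Result:
id | title | genre    
---+-------+----------
1  | Up    | Animation
4  | Coco  | Animation
7  | Shrek | Animation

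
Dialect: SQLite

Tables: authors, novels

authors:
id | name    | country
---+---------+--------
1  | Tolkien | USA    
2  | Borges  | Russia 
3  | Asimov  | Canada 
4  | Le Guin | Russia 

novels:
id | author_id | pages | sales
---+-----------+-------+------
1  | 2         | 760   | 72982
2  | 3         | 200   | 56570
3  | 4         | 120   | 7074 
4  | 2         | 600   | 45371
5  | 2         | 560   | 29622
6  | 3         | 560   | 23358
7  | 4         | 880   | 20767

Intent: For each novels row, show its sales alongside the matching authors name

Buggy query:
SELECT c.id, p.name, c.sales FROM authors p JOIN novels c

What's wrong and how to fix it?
Bug: JOIN with no ON clause produces a cartesian product; every novels row pairs with every authors row

Fix: Add ON c.author_id = p.id to the JOIN

Corrected query:
SELECT c.id, p.name, c.sales FROM authors p JOIN novels c ON c.author_id = p.id

Result:
id | name    | sales
---+---------+------
1  | Borges  | 72982
2  | Asimov  | 56570
3  | Le Guin | 7074 
4  | Borges  | 45371
5  | Borges  | 29622
6  | Asimov  | 23358
7  | Le Guin | 20767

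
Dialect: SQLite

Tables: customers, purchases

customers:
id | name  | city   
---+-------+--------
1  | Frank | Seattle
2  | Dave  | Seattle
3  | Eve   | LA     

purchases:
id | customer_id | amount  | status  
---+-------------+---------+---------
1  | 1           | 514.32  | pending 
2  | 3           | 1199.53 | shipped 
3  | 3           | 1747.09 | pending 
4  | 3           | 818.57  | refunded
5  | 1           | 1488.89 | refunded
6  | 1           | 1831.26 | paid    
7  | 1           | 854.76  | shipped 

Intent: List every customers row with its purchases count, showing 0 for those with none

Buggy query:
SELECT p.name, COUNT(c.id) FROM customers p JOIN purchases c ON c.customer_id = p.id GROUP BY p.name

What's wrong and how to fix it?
Bug: INNER JOIN drops customers rows that have no matching purchases rows

Fix: Use LEFT JOIN so parents without children still appear (COUNT(c.id) gives 0)

Corrected query:
SELECT p.name, COUNT(c.id) FROM customers p LEFT JOIN purchases c ON c.customer_id = p.id GROUP BY p.name

Result:
name  | COUNT(c.id)
------+------------
Dave  | 0          
Eve   | 3          
Frank | 4          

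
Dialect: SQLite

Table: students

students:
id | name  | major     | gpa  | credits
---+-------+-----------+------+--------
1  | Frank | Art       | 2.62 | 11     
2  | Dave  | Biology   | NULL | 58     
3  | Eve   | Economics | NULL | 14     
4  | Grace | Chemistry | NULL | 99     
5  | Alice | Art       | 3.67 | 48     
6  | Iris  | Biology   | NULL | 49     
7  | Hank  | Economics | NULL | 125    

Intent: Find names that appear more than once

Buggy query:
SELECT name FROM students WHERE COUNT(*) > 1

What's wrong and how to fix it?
Bug: WHERE can't reference COUNT(*); aggregates are computed after WHERE

Fix: Group first, then use HAVING for the count condition

Corrected query:
SELECT name FROM students GROUP BY name HAVING COUNT(*) > 1

Result:
(no rows)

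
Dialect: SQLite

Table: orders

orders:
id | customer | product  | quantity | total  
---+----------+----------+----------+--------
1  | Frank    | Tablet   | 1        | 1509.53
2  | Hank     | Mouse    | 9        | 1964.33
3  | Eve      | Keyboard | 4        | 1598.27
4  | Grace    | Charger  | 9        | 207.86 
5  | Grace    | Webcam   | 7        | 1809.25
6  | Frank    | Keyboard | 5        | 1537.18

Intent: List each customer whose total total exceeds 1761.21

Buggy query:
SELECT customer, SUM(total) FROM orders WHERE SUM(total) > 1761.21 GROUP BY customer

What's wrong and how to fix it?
Bug: WHERE runs before GROUP BY, so aggregates aren't available there

Fix: Use HAVING (which filters groups after aggregation) instead of WHERE

Corrected query:
SELECT customer, SUM(total) FROM orders GROUP BY customer HAVING SUM(total) > 1761.21

Result:
customer | SUM(total)
---------+-----------
Frank    | 3046.71   
Grace    | 2017.11   
Hank     | 1964.33   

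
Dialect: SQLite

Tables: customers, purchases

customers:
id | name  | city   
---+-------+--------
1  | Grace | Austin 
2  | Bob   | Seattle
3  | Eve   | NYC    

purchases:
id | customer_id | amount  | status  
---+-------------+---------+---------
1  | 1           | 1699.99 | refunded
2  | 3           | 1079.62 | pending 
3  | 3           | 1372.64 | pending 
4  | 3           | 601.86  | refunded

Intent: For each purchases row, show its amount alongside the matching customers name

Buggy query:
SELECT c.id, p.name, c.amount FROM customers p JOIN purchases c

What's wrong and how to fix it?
Bug: Missing join condition: each purchases row is matched to all customers rows instead of just its own

Fix: Specify the join condition linking the foreign key to the parent id

Corrected query:
SELECT c.id, p.name, c.amount FROM customers p JOIN purchases c ON c.customer_id = p.id

Result:
id | name  | amount 
---+-------+--------
1  | Grace | 1699.99
2  | Eve   | 1079.62
3  | Eve   | 1372.64
4  | Eve   | 601.86 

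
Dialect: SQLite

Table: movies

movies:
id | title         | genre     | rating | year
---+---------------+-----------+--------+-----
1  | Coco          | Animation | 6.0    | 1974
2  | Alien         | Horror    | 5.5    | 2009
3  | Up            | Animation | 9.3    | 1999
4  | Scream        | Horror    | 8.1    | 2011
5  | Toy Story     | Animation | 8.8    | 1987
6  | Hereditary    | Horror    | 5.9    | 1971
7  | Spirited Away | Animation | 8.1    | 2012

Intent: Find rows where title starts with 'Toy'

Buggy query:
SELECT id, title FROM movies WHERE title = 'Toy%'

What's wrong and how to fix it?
Bug: '=' compares the literal string including the % character; pattern matching needs LIKE

Fix: Replace '=' with LIKE so 'Toy%' is treated as a pattern

Corrected query:
SELECT id, title FROM movies WHERE title LIKE 'Toy%'

Result:
id | title    
---+----------
5  | Toy Story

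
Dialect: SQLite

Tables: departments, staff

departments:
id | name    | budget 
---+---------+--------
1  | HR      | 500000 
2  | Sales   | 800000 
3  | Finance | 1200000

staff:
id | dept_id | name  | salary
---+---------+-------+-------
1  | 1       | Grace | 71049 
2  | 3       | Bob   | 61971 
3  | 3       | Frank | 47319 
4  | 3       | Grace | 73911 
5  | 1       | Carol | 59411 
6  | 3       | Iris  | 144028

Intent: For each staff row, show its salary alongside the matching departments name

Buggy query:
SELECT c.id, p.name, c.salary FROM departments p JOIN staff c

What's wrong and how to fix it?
Bug: JOIN with no ON clause produces a cartesian product; every staff row pairs with every departments row

Fix: Specify the join condition linking the foreign key to the parent id

Corrected query:
SELECT c.id, p.name, c.salary FROM departments p JOIN staff c ON c.dept_id = p.id

Result:
id | name    | salary
---+---------+-------
1  | HR      | 71049 
2  | Finance | 61971 
3  | Finance | 47319 
4  | Finance | 73911 
5  | HR      | 59411 
6  | Finance | 144028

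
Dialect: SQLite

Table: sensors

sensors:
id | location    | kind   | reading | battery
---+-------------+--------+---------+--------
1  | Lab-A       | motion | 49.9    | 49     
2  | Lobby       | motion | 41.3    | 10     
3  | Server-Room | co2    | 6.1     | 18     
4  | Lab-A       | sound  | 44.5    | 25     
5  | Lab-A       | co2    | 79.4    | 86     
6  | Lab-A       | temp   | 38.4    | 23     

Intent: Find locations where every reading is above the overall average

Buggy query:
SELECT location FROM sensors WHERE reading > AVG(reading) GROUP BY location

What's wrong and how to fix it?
Bug: WHERE evaluates per row before aggregation, so AVG() is unavailable

Fix: Use a subquery for AVG and a HAVING MIN(...) filter so the condition holds for every row in the group

Corrected query:
SELECT location FROM sensors GROUP BY location HAVING MIN(reading) > (SELECT AVG(reading) FROM sensors)

Result:
(no rows)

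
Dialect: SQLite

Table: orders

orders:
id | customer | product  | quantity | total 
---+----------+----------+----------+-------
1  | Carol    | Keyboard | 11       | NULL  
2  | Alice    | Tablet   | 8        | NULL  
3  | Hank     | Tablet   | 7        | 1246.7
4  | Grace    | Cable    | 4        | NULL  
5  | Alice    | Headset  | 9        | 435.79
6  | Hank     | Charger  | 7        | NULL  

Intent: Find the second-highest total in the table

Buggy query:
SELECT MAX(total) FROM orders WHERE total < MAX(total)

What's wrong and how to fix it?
Bug: MAX(total) on the right of the comparison is an aggregate-in-WHERE error

Fix: Compute the overall MAX in a subquery, then take MAX of rows below it

Corrected query:
SELECT MAX(total) FROM orders WHERE total < (SELECT MAX(total) FROM orders)

Result:
MAX(total)
----------
435.79    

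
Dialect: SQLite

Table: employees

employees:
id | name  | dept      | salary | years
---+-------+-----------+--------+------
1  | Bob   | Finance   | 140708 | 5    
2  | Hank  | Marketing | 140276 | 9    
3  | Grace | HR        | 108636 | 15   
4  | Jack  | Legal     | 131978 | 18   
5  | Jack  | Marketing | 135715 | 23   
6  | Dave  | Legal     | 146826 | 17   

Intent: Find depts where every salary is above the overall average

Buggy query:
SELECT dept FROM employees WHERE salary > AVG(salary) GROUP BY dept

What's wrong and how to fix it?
Bug: WHERE evaluates per row before aggregation, so AVG() is unavailable

Fix: Compute the overall average in a scalar subquery and compare each group's MIN against it in HAVING

Corrected query:
SELECT dept FROM employees GROUP BY dept HAVING MIN(salary) > (SELECT AVG(salary) FROM employees)

Result:
dept     
---------
Finance  
Marketing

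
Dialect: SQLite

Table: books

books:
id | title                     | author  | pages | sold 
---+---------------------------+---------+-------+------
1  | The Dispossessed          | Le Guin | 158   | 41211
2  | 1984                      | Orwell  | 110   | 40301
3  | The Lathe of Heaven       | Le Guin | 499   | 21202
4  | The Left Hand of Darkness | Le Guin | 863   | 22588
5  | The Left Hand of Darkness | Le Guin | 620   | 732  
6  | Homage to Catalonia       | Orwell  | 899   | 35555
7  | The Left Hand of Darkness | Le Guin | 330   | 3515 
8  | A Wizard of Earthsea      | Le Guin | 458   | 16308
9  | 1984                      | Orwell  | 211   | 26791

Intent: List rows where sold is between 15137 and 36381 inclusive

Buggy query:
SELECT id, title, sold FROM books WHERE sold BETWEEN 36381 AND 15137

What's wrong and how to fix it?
Bug: The bounds are reversed; BETWEEN a AND b requires a <= b to match anything

Fix: Write BETWEEN 15137 AND 36381

Corrected query:
SELECT id, title, sold FROM books WHERE sold BETWEEN 15137 AND 36381

Result:
id | title                     | sold 
---+---------------------------+------
3  | The Lathe of Heaven       | 21202
4  | The Left Hand of Darkness | 22588
6  | Homage to Catalonia       | 35555
8  | A Wizard of Earthsea      | 16308
9  | 1984                      | 26791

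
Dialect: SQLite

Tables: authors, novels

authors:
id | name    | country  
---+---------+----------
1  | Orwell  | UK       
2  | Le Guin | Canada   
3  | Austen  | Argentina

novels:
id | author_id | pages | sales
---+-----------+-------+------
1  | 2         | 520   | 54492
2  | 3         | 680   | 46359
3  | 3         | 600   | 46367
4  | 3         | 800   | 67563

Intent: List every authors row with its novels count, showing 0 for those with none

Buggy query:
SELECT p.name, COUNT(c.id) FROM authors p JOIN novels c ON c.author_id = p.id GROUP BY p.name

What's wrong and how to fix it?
Bug: INNER JOIN drops authors rows that have no matching novels rows

Fix: Switch to LEFT JOIN to retain unmatched parent rows

Corrected query:
SELECT p.name, COUNT(c.id) FROM authors p LEFT JOIN novels c ON c.author_id = p.id GROUP BY p.name

Result:
name    | COUNT(c.id)
--------+------------
Austen  | 3          
Le Guin | 1          
Orwell  | 0          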